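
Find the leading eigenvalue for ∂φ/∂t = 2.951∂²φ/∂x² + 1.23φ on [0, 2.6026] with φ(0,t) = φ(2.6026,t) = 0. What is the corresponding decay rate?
Eigenvalues: λₙ = 2.951n²π²/2.6026² - 1.23.
First three modes:
  n=1: λ₁ = 2.951π²/2.6026² - 1.23 ≈ 3.07
  n=2: λ₂ = 11.804π²/2.6026² - 1.23 ≈ 15.969
  n=3: λ₃ = 26.559π²/2.6026² - 1.23 ≈ 37.469
Since 2.951π²/2.6026² ≈ 4.3 > 1.23, all λₙ > 0.
The n=1 mode decays slowest → dominates as t → ∞.
Asymptotic: φ ~ c₁ sin(πx/2.6026) e^{-λ₁t} with decay rate λ₁ ≈ 3.07.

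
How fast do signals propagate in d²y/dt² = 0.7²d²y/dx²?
Speed = 0.7. Information travels along characteristics x = x₀ ± 0.7t.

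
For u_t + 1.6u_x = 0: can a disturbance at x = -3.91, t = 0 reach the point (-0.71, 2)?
Yes. The characteristic through (-0.71, 2) passes through x = -3.91.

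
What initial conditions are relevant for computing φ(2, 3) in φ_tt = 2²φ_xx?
Domain of dependence: [-4, 8]. Signals travel at speed 2, so data within |x - 2| ≤ 2·3 = 6 can reach the point.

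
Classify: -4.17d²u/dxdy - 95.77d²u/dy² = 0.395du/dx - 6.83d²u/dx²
Rewriting in standard form: 6.83d²u/dx² - 4.17d²u/dxdy - 95.77d²u/dy² - 0.395du/dx = 0. Hyperbolic (discriminant = 2633.8253).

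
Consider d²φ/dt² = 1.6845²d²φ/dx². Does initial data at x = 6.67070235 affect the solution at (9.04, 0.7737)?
No. The domain of dependence is [7.73670235, 10.34329765], and 6.67070235 is outside this interval.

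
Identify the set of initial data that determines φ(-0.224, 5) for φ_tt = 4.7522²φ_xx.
Domain of dependence: [-23.985, 23.537]. Signals travel at speed 4.7522, so data within |x - -0.224| ≤ 4.7522·5 = 23.761 can reach the point.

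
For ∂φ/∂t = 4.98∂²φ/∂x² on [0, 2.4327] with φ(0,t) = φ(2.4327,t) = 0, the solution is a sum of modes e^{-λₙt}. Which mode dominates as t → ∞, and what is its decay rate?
Eigenvalues: λₙ = 4.98n²π²/2.4327².
First three modes:
  n=1: λ₁ = 4.98π²/2.4327² ≈ 8.305
  n=2: λ₂ = 19.92π²/2.4327² ≈ 33.221 (4× faster decay)
  n=3: λ₃ = 44.82π²/2.4327² ≈ 74.747 (9× faster decay)
As t → ∞, higher modes decay exponentially faster. The n=1 mode dominates: φ ~ c₁ sin(πx/2.4327) e^{-λ₁t}.
Decay rate: λ₁ = 4.98π²/2.4327² ≈ 8.305.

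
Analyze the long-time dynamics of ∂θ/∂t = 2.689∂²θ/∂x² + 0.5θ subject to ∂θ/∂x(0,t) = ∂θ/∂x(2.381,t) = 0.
Long-time behavior: θ grows unboundedly. With Neumann BCs the constant mode has diffusion eigenvalue 0, so any r > 0 makes it grow like e^(0.5t); solution grows exponentially.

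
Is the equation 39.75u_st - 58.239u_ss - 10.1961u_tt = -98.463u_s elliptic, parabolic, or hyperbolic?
Rewriting in standard form: -58.239u_ss + 39.75u_st - 10.1961u_tt + 98.463u_s = 0. Computing B² - 4AC with A = -58.239, B = 39.75, C = -10.1961: discriminant = -795.1801716 (negative). Answer: elliptic.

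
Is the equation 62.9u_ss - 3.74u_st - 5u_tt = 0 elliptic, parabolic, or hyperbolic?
Computing B² - 4AC with A = 62.9, B = -3.74, C = -5: discriminant = 1271.9876 (positive). Answer: hyperbolic.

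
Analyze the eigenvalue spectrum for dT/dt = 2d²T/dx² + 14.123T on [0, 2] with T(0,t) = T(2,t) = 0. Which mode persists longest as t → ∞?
Eigenvalues: λₙ = 2n²π²/2² - 14.123.
First three modes:
  n=1: λ₁ = 2π²/2² - 14.123 ≈ -9.188
  n=2: λ₂ = 8π²/2² - 14.123 ≈ 5.616
  n=3: λ₃ = 18π²/2² - 14.123 ≈ 30.29
Since 2π²/2² ≈ 4.935 < 14.123, λ₁ < 0.
The n=1 mode grows fastest (−λₙ is largest for n=1) → dominates.
Asymptotic: T ~ c₁ sin(πx/2) e^{9.188t} (exponential growth at rate −λ₁ ≈ 9.188).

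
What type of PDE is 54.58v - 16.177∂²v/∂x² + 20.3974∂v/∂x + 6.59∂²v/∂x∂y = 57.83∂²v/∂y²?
Rewriting in standard form: -16.177∂²v/∂x² + 6.59∂²v/∂x∂y - 57.83∂²v/∂y² + 20.3974∂v/∂x + 54.58v = 0. With A = -16.177, B = 6.59, C = -57.83, the discriminant is -3698.63554. This is an elliptic PDE.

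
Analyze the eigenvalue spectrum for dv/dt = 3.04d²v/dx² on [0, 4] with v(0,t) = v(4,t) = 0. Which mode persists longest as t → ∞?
Eigenvalues: λₙ = 3.04n²π²/4².
First three modes:
  n=1: λ₁ = 3.04π²/4² ≈ 1.875
  n=2: λ₂ = 12.16π²/4² ≈ 7.501 (4× faster decay)
  n=3: λ₃ = 27.36π²/4² ≈ 16.877 (9× faster decay)
As t → ∞, higher modes decay exponentially faster. The n=1 mode dominates: v ~ c₁ sin(πx/4) e^{-λ₁t}.
Decay rate: λ₁ = 3.04π²/4² ≈ 1.875.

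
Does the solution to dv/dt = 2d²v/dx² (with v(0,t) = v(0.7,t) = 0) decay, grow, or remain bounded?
v → 0. Heat diffuses out through both boundaries.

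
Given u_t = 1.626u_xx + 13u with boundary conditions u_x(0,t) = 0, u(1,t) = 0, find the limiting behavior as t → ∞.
u grows unboundedly. Reaction dominates diffusion (r=13 > κπ²/(4L²)≈4.01); solution grows exponentially.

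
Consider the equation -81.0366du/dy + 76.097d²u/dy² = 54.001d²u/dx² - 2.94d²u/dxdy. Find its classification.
Rewriting in standard form: -54.001d²u/dx² + 2.94d²u/dxdy + 76.097d²u/dy² - 81.0366du/dy = 0. Hyperbolic. (A = -54.001, B = 2.94, C = 76.097 gives B² - 4AC = 16445.899988.)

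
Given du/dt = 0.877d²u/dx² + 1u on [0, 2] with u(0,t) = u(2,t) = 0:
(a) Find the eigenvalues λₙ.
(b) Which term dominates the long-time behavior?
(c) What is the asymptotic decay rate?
Eigenvalues: λₙ = 0.877n²π²/2² - 1.
First three modes:
  n=1: λ₁ = 0.877π²/2² - 1 ≈ 1.164
  n=2: λ₂ = 3.508π²/2² - 1 ≈ 7.656
  n=3: λ₃ = 7.893π²/2² - 1 ≈ 18.475
Since 0.877π²/2² ≈ 2.164 > 1, all λₙ > 0.
The n=1 mode decays slowest → dominates as t → ∞.
Asymptotic: u ~ c₁ sin(πx/2) e^{-λ₁t} with decay rate λ₁ ≈ 1.164.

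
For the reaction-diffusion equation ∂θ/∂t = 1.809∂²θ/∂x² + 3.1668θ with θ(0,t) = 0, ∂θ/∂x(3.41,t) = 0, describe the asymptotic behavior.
θ grows unboundedly. Reaction dominates diffusion (r=3.1668 > κπ²/(4L²)≈0.38); solution grows exponentially.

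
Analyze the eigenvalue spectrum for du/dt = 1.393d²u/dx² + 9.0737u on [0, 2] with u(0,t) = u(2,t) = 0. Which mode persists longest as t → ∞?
Eigenvalues: λₙ = 1.393n²π²/2² - 9.0737.
First three modes:
  n=1: λ₁ = 1.393π²/2² - 9.0737 ≈ -5.637
  n=2: λ₂ = 5.572π²/2² - 9.0737 ≈ 4.675
  n=3: λ₃ = 12.537π²/2² - 9.0737 ≈ 21.86
Since 1.393π²/2² ≈ 3.437 < 9.0737, λ₁ < 0.
The n=1 mode grows fastest (−λₙ is largest for n=1) → dominates.
Asymptotic: u ~ c₁ sin(πx/2) e^{5.637t} (exponential growth at rate −λ₁ ≈ 5.637).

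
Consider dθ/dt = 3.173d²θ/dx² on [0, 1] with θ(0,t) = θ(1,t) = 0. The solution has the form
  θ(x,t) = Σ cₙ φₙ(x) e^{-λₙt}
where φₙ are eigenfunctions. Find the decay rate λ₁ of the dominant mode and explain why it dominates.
Eigenvalues: λₙ = 3.173n²π².
First three modes:
  n=1: λ₁ = 3.173π² ≈ 31.316
  n=2: λ₂ = 12.692π² ≈ 125.265 (4× faster decay)
  n=3: λ₃ = 28.557π² ≈ 281.846 (9× faster decay)
As t → ∞, higher modes decay exponentially faster. The n=1 mode dominates: θ ~ c₁ sin(πx) e^{-λ₁t}.
Decay rate: λ₁ = 3.173π² ≈ 31.316.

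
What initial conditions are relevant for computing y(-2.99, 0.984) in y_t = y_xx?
The entire real line. The heat equation has infinite propagation speed: any initial disturbance instantly affects all points (though exponentially small far away).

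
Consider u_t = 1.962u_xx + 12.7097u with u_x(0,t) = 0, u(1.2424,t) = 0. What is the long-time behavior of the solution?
As t → ∞, u grows unboundedly. Reaction dominates diffusion (r=12.7097 > κπ²/(4L²)≈3.14); solution grows exponentially.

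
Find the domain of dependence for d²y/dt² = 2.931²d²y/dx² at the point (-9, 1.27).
Domain of dependence: [-12.72237, -5.27763]. Signals travel at speed 2.931, so data within |x - -9| ≤ 2.931·1.27 = 3.72237 can reach the point.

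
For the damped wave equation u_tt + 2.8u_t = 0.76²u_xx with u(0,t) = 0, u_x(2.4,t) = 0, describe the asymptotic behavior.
u → 0. Damping (γ=2.8) dissipates energy; oscillations decay exponentially.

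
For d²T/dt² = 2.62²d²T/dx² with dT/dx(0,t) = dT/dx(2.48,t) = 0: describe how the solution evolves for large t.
T oscillates about a mean that drifts linearly in t (generically unbounded; no decay). There is no damping, so the nonconstant modes persist as standing waves (energy conserved, no decay). But with Neumann conditions at both ends the constant mode has eigenvalue 0: the spatial mean M(t) of T satisfies M'' = 0, so M(t) = M(0) + M'(0)·t. Unless the initial velocity has zero mean (∫T_t(x,0)dx = 0), the solution grows linearly in t (unbounded, though not exponentially); if it does have zero mean, the solution stays bounded and simply oscillates.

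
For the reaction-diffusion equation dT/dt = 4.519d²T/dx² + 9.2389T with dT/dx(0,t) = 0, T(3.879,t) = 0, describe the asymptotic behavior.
T grows unboundedly. Reaction dominates diffusion (r=9.2389 > κπ²/(4L²)≈0.74); solution grows exponentially.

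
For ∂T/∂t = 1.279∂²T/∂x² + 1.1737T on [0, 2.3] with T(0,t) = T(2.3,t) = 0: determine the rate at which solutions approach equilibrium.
Eigenvalues: λₙ = 1.279n²π²/2.3² - 1.1737.
First three modes:
  n=1: λ₁ = 1.279π²/2.3² - 1.1737 ≈ 1.213
  n=2: λ₂ = 5.116π²/2.3² - 1.1737 ≈ 8.371
  n=3: λ₃ = 11.511π²/2.3² - 1.1737 ≈ 20.302
Since 1.279π²/2.3² ≈ 2.386 > 1.1737, all λₙ > 0.
The n=1 mode decays slowest → dominates as t → ∞.
Asymptotic: T ~ c₁ sin(πx/2.3) e^{-λ₁t} with decay rate λ₁ ≈ 1.213.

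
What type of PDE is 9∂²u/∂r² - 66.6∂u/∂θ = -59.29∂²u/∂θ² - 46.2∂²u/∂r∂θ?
Rewriting in standard form: 9∂²u/∂r² + 46.2∂²u/∂r∂θ + 59.29∂²u/∂θ² - 66.6∂u/∂θ = 0. With A = 9, B = 46.2, C = 59.29, the discriminant is 0. This is a parabolic PDE.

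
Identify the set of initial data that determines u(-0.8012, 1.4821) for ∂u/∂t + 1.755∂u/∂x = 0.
A single point: x = -3.4022855. The characteristic through (-0.8012, 1.4821) is x - 1.755t = const, so x = -0.8012 - 1.755·1.4821 = -3.4022855.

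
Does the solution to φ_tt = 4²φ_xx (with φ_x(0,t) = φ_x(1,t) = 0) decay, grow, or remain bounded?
φ oscillates about a mean that drifts linearly in t (generically unbounded; no decay). There is no damping, so the nonconstant modes persist as standing waves (energy conserved, no decay). But with Neumann conditions at both ends the constant mode has eigenvalue 0: the spatial mean M(t) of φ satisfies M'' = 0, so M(t) = M(0) + M'(0)·t. Unless the initial velocity has zero mean (∫φ_t(x,0)dx = 0), the solution grows linearly in t (unbounded, though not exponentially); if it does have zero mean, the solution stays bounded and simply oscillates.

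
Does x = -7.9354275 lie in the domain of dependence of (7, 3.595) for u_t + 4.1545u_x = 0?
Yes. The characteristic through (7, 3.595) passes through x = -7.9354275.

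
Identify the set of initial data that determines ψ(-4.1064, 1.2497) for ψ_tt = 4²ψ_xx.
Domain of dependence: [-9.1052, 0.8924]. Signals travel at speed 4, so data within |x - -4.1064| ≤ 4·1.2497 = 4.9988 can reach the point.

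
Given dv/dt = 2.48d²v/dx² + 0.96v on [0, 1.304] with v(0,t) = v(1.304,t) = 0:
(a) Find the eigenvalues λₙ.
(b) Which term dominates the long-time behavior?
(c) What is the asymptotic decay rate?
Eigenvalues: λₙ = 2.48n²π²/1.304² - 0.96.
First three modes:
  n=1: λ₁ = 2.48π²/1.304² - 0.96 ≈ 13.434
  n=2: λ₂ = 9.92π²/1.304² - 0.96 ≈ 56.618
  n=3: λ₃ = 22.32π²/1.304² - 0.96 ≈ 128.59
Since 2.48π²/1.304² ≈ 14.394 > 0.96, all λₙ > 0.
The n=1 mode decays slowest → dominates as t → ∞.
Asymptotic: v ~ c₁ sin(πx/1.304) e^{-λ₁t} with decay rate λ₁ ≈ 13.434.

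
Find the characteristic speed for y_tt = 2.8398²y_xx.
Speed = 2.8398. Information travels along characteristics x = x₀ ± 2.8398t.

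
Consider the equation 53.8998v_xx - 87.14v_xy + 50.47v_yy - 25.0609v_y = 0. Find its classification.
Elliptic. (A = 53.8998, B = -87.14, C = 50.47 gives B² - 4AC = -3287.912024.)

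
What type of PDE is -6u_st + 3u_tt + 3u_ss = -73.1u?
Rewriting in standard form: 3u_ss - 6u_st + 3u_tt + 73.1u = 0. With A = 3, B = -6, C = 3, the discriminant is 0. This is a parabolic PDE.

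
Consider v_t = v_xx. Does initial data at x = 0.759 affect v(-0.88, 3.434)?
Yes, for any finite x. The heat equation has infinite propagation speed, so all initial data affects all points at any t > 0.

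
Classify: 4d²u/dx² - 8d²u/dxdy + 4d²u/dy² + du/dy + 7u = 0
Parabolic (discriminant = 0).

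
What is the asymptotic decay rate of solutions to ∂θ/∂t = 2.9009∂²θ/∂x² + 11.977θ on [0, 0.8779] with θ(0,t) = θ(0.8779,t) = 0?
Eigenvalues: λₙ = 2.9009n²π²/0.8779² - 11.977.
First three modes:
  n=1: λ₁ = 2.9009π²/0.8779² - 11.977 ≈ 25.172
  n=2: λ₂ = 11.6036π²/0.8779² - 11.977 ≈ 136.617
  n=3: λ₃ = 26.1081π²/0.8779² - 11.977 ≈ 322.36
Since 2.9009π²/0.8779² ≈ 37.149 > 11.977, all λₙ > 0.
The n=1 mode decays slowest → dominates as t → ∞.
Asymptotic: θ ~ c₁ sin(πx/0.8779) e^{-λ₁t} with decay rate λ₁ ≈ 25.172.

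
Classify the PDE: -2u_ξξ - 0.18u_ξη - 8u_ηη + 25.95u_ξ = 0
A = -2, B = -0.18, C = -8. Discriminant B² - 4AC = -63.9676. Since -63.9676 < 0, elliptic.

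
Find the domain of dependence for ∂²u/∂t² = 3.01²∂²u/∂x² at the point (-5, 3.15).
Domain of dependence: [-14.4815, 4.4815]. Signals travel at speed 3.01, so data within |x - -5| ≤ 3.01·3.15 = 9.4815 can reach the point.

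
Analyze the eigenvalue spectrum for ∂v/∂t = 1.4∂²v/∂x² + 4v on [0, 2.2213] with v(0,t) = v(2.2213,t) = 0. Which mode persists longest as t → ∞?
Eigenvalues: λₙ = 1.4n²π²/2.2213² - 4.
First three modes:
  n=1: λ₁ = 1.4π²/2.2213² - 4 ≈ -1.2
  n=2: λ₂ = 5.6π²/2.2213² - 4 ≈ 7.201
  n=3: λ₃ = 12.6π²/2.2213² - 4 ≈ 21.203
Since 1.4π²/2.2213² ≈ 2.8 < 4, λ₁ < 0.
The n=1 mode grows fastest (−λₙ is largest for n=1) → dominates.
Asymptotic: v ~ c₁ sin(πx/2.2213) e^{1.2t} (exponential growth at rate −λ₁ ≈ 1.2).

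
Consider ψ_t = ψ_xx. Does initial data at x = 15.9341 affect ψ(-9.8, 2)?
Yes, for any finite x. The heat equation has infinite propagation speed, so all initial data affects all points at any t > 0.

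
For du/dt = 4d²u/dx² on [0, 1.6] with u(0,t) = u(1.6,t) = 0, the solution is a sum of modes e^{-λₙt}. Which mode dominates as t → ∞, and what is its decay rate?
Eigenvalues: λₙ = 4n²π²/1.6².
First three modes:
  n=1: λ₁ = 4π²/1.6² ≈ 15.421
  n=2: λ₂ = 16π²/1.6² ≈ 61.685 (4× faster decay)
  n=3: λ₃ = 36π²/1.6² ≈ 138.791 (9× faster decay)
As t → ∞, higher modes decay exponentially faster. The n=1 mode dominates: u ~ c₁ sin(πx/1.6) e^{-λ₁t}.
Decay rate: λ₁ = 4π²/1.6² ≈ 15.421.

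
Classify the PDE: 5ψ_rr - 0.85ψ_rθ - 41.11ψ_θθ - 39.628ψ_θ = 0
A = 5, B = -0.85, C = -41.11. Discriminant B² - 4AC = 822.9225. Since 822.9225 > 0, hyperbolic.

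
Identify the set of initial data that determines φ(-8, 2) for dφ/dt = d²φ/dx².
The entire real line. The heat equation has infinite propagation speed: any initial disturbance instantly affects all points (though exponentially small far away).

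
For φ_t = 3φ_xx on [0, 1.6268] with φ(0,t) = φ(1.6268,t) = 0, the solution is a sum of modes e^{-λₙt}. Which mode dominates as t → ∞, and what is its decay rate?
Eigenvalues: λₙ = 3n²π²/1.6268².
First three modes:
  n=1: λ₁ = 3π²/1.6268² ≈ 11.188
  n=2: λ₂ = 12π²/1.6268² ≈ 44.752 (4× faster decay)
  n=3: λ₃ = 27π²/1.6268² ≈ 100.692 (9× faster decay)
As t → ∞, higher modes decay exponentially faster. The n=1 mode dominates: φ ~ c₁ sin(πx/1.6268) e^{-λ₁t}.
Decay rate: λ₁ = 3π²/1.6268² ≈ 11.188.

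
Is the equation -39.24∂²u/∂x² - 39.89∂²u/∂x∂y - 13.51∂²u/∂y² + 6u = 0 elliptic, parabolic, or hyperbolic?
Computing B² - 4AC with A = -39.24, B = -39.89, C = -13.51: discriminant = -529.3175 (negative). Answer: elliptic.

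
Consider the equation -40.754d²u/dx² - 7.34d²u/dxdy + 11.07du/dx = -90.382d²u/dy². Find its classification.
Rewriting in standard form: -40.754d²u/dx² - 7.34d²u/dxdy + 90.382d²u/dy² + 11.07du/dx = 0. Hyperbolic. (A = -40.754, B = -7.34, C = 90.382 gives B² - 4AC = 14787.587712.)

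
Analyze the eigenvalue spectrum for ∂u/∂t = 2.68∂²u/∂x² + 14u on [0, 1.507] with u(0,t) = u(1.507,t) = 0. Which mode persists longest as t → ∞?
Eigenvalues: λₙ = 2.68n²π²/1.507² - 14.
First three modes:
  n=1: λ₁ = 2.68π²/1.507² - 14 ≈ -2.353
  n=2: λ₂ = 10.72π²/1.507² - 14 ≈ 32.587
  n=3: λ₃ = 24.12π²/1.507² - 14 ≈ 90.822
Since 2.68π²/1.507² ≈ 11.647 < 14, λ₁ < 0.
The n=1 mode grows fastest (−λₙ is largest for n=1) → dominates.
Asymptotic: u ~ c₁ sin(πx/1.507) e^{2.353t} (exponential growth at rate −λ₁ ≈ 2.353).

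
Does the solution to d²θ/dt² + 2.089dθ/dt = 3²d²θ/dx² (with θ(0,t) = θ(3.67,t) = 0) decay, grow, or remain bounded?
θ → 0. Damping (γ=2.089) dissipates energy; oscillations decay exponentially.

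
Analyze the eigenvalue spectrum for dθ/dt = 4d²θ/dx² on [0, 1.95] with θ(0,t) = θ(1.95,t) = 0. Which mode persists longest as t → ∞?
Eigenvalues: λₙ = 4n²π²/1.95².
First three modes:
  n=1: λ₁ = 4π²/1.95² ≈ 10.382
  n=2: λ₂ = 16π²/1.95² ≈ 41.529 (4× faster decay)
  n=3: λ₃ = 36π²/1.95² ≈ 93.44 (9× faster decay)
As t → ∞, higher modes decay exponentially faster. The n=1 mode dominates: θ ~ c₁ sin(πx/1.95) e^{-λ₁t}.
Decay rate: λ₁ = 4π²/1.95² ≈ 10.382.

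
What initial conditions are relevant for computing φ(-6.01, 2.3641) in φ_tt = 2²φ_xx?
Domain of dependence: [-10.7382, -1.2818]. Signals travel at speed 2, so data within |x - -6.01| ≤ 2·2.3641 = 4.7282 can reach the point.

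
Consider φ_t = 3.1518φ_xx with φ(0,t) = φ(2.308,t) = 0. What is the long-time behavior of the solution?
As t → ∞, φ → 0. Heat diffuses out through both boundaries.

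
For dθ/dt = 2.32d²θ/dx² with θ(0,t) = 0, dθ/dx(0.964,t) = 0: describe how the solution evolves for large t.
θ → 0. Heat escapes through the Dirichlet boundary.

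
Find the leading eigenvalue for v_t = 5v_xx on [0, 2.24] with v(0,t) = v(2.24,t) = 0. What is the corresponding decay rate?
Eigenvalues: λₙ = 5n²π²/2.24².
First three modes:
  n=1: λ₁ = 5π²/2.24² ≈ 9.835
  n=2: λ₂ = 20π²/2.24² ≈ 39.34 (4× faster decay)
  n=3: λ₃ = 45π²/2.24² ≈ 88.515 (9× faster decay)
As t → ∞, higher modes decay exponentially faster. The n=1 mode dominates: v ~ c₁ sin(πx/2.24) e^{-λ₁t}.
Decay rate: λ₁ = 5π²/2.24² ≈ 9.835.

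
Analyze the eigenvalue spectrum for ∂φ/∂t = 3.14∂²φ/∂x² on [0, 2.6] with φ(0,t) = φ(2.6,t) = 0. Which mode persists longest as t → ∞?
Eigenvalues: λₙ = 3.14n²π²/2.6².
First three modes:
  n=1: λ₁ = 3.14π²/2.6² ≈ 4.584
  n=2: λ₂ = 12.56π²/2.6² ≈ 18.338 (4× faster decay)
  n=3: λ₃ = 28.26π²/2.6² ≈ 41.26 (9× faster decay)
As t → ∞, higher modes decay exponentially faster. The n=1 mode dominates: φ ~ c₁ sin(πx/2.6) e^{-λ₁t}.
Decay rate: λ₁ = 3.14π²/2.6² ≈ 4.584.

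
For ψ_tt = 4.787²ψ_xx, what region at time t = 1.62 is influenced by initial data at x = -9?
Domain of influence: [-16.75494, -1.24506]. Data at x = -9 spreads outward at speed 4.787.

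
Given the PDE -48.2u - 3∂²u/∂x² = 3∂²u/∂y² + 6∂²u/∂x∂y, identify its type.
Rewriting in standard form: -3∂²u/∂x² - 6∂²u/∂x∂y - 3∂²u/∂y² - 48.2u = 0. The second-order coefficients are A = -3, B = -6, C = -3. Since B² - 4AC = 0 = 0, this is a parabolic PDE.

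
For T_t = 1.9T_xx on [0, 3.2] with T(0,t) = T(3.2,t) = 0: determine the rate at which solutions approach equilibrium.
Eigenvalues: λₙ = 1.9n²π²/3.2².
First three modes:
  n=1: λ₁ = 1.9π²/3.2² ≈ 1.831
  n=2: λ₂ = 7.6π²/3.2² ≈ 7.325 (4× faster decay)
  n=3: λ₃ = 17.1π²/3.2² ≈ 16.481 (9× faster decay)
As t → ∞, higher modes decay exponentially faster. The n=1 mode dominates: T ~ c₁ sin(πx/3.2) e^{-λ₁t}.
Decay rate: λ₁ = 1.9π²/3.2² ≈ 1.831.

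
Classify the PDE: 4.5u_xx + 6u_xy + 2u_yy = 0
A = 4.5, B = 6, C = 2. Discriminant B² - 4AC = 0. Since 0 = 0, parabolic.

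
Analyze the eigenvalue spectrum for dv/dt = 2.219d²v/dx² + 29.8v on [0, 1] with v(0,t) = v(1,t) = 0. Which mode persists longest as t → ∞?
Eigenvalues: λₙ = 2.219n²π²/1² - 29.8.
First three modes:
  n=1: λ₁ = 2.219π² - 29.8 ≈ -7.899
  n=2: λ₂ = 8.876π² - 29.8 ≈ 57.803
  n=3: λ₃ = 19.971π² - 29.8 ≈ 167.306
Since 2.219π² ≈ 21.901 < 29.8, λ₁ < 0.
The n=1 mode grows fastest (−λₙ is largest for n=1) → dominates.
Asymptotic: v ~ c₁ sin(πx/1) e^{7.899t} (exponential growth at rate −λ₁ ≈ 7.899).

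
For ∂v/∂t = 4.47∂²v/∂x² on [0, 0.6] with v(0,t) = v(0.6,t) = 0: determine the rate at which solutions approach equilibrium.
Eigenvalues: λₙ = 4.47n²π²/0.6².
First three modes:
  n=1: λ₁ = 4.47π²/0.6² ≈ 122.548
  n=2: λ₂ = 17.88π²/0.6² ≈ 490.19 (4× faster decay)
  n=3: λ₃ = 40.23π²/0.6² ≈ 1102.928 (9× faster decay)
As t → ∞, higher modes decay exponentially faster. The n=1 mode dominates: v ~ c₁ sin(πx/0.6) e^{-λ₁t}.
Decay rate: λ₁ = 4.47π²/0.6² ≈ 122.548.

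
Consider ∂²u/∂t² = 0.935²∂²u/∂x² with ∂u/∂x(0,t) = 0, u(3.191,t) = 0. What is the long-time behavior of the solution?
As t → ∞, u oscillates (no decay). Energy is conserved; the solution oscillates indefinitely as standing waves.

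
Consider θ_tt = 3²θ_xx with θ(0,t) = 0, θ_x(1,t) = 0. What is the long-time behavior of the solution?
As t → ∞, θ oscillates (no decay). Energy is conserved; the solution oscillates indefinitely as standing waves.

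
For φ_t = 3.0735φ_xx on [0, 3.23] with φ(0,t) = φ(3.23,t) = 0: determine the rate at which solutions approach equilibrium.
Eigenvalues: λₙ = 3.0735n²π²/3.23².
First three modes:
  n=1: λ₁ = 3.0735π²/3.23² ≈ 2.908
  n=2: λ₂ = 12.294π²/3.23² ≈ 11.63 (4× faster decay)
  n=3: λ₃ = 27.6615π²/3.23² ≈ 26.168 (9× faster decay)
As t → ∞, higher modes decay exponentially faster. The n=1 mode dominates: φ ~ c₁ sin(πx/3.23) e^{-λ₁t}.
Decay rate: λ₁ = 3.0735π²/3.23² ≈ 2.908.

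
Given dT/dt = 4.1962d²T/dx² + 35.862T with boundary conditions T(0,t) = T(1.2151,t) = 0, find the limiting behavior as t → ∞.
T grows unboundedly. Reaction dominates diffusion (r=35.862 > κπ²/L²≈28.05); solution grows exponentially.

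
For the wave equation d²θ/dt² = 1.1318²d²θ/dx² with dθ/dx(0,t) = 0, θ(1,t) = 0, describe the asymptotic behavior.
θ oscillates (no decay). Energy is conserved; the solution oscillates indefinitely as standing waves.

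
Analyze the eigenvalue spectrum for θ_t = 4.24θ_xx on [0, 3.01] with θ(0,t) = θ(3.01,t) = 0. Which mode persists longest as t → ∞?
Eigenvalues: λₙ = 4.24n²π²/3.01².
First three modes:
  n=1: λ₁ = 4.24π²/3.01² ≈ 4.619
  n=2: λ₂ = 16.96π²/3.01² ≈ 18.475 (4× faster decay)
  n=3: λ₃ = 38.16π²/3.01² ≈ 41.57 (9× faster decay)
As t → ∞, higher modes decay exponentially faster. The n=1 mode dominates: θ ~ c₁ sin(πx/3.01) e^{-λ₁t}.
Decay rate: λ₁ = 4.24π²/3.01² ≈ 4.619.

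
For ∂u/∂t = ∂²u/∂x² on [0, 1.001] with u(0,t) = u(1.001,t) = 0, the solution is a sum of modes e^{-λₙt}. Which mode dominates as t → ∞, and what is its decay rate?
Eigenvalues: λₙ = n²π²/1.001².
First three modes:
  n=1: λ₁ = π²/1.001² ≈ 9.85
  n=2: λ₂ = 4π²/1.001² ≈ 39.4 (4× faster decay)
  n=3: λ₃ = 9π²/1.001² ≈ 88.649 (9× faster decay)
As t → ∞, higher modes decay exponentially faster. The n=1 mode dominates: u ~ c₁ sin(πx/1.001) e^{-λ₁t}.
Decay rate: λ₁ = π²/1.001² ≈ 9.85.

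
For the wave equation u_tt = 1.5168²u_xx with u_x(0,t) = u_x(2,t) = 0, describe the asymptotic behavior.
u oscillates about a mean that drifts linearly in t (generically unbounded; no decay). There is no damping, so the nonconstant modes persist as standing waves (energy conserved, no decay). But with Neumann conditions at both ends the constant mode has eigenvalue 0: the spatial mean M(t) of u satisfies M'' = 0, so M(t) = M(0) + M'(0)·t. Unless the initial velocity has zero mean (∫u_t(x,0)dx = 0), the solution grows linearly in t (unbounded, though not exponentially); if it does have zero mean, the solution stays bounded and simply oscillates.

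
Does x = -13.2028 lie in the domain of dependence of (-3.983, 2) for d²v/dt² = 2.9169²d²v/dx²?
No. The domain of dependence is [-9.8168, 1.8508], and -13.2028 is outside this interval.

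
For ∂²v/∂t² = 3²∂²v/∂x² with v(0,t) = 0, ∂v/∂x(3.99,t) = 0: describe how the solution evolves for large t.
v oscillates (no decay). Energy is conserved; the solution oscillates indefinitely as standing waves.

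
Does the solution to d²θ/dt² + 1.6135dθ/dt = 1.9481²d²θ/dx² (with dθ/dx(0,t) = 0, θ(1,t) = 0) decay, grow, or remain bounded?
θ → 0. Damping (γ=1.6135) dissipates energy; oscillations decay exponentially.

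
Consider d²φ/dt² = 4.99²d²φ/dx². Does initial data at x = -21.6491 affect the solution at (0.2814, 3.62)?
No. The domain of dependence is [-17.7824, 18.3452], and -21.6491 is outside this interval.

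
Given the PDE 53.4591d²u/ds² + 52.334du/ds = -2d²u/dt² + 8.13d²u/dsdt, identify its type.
Rewriting in standard form: 53.4591d²u/ds² - 8.13d²u/dsdt + 2d²u/dt² + 52.334du/ds = 0. The second-order coefficients are A = 53.4591, B = -8.13, C = 2. Since B² - 4AC = -361.5759 < 0, this is an elliptic PDE.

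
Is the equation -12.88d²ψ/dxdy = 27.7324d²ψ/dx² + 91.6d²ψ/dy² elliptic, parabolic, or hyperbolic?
Rewriting in standard form: -27.7324d²ψ/dx² - 12.88d²ψ/dxdy - 91.6d²ψ/dy² = 0. Computing B² - 4AC with A = -27.7324, B = -12.88, C = -91.6: discriminant = -9995.25696 (negative). Answer: elliptic.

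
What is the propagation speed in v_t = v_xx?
Infinite. The heat equation is parabolic, not hyperbolic, so disturbances propagate instantly.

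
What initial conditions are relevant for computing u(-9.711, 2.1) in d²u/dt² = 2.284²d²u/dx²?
Domain of dependence: [-14.5074, -4.9146]. Signals travel at speed 2.284, so data within |x - -9.711| ≤ 2.284·2.1 = 4.7964 can reach the point.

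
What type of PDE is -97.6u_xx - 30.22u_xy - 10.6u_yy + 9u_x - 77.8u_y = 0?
With A = -97.6, B = -30.22, C = -10.6, the discriminant is -3224.9916. This is an elliptic PDE.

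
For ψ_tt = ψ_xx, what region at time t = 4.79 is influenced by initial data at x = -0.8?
Domain of influence: [-5.59, 3.99]. Data at x = -0.8 spreads outward at speed 1.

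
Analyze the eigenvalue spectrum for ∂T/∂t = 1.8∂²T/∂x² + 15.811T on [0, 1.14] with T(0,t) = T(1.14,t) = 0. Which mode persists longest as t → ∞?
Eigenvalues: λₙ = 1.8n²π²/1.14² - 15.811.
First three modes:
  n=1: λ₁ = 1.8π²/1.14² - 15.811 ≈ -2.141
  n=2: λ₂ = 7.2π²/1.14² - 15.811 ≈ 38.868
  n=3: λ₃ = 16.2π²/1.14² - 15.811 ≈ 107.217
Since 1.8π²/1.14² ≈ 13.67 < 15.811, λ₁ < 0.
The n=1 mode grows fastest (−λₙ is largest for n=1) → dominates.
Asymptotic: T ~ c₁ sin(πx/1.14) e^{2.141t} (exponential growth at rate −λ₁ ≈ 2.141).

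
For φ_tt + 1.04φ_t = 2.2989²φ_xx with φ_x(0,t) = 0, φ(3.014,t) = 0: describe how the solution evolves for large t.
φ → 0. Damping (γ=1.04) dissipates energy; oscillations decay exponentially.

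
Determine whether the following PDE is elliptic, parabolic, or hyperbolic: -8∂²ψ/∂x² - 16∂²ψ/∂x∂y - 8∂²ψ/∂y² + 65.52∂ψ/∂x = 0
Coefficients: A = -8, B = -16, C = -8. B² - 4AC = 0, which is zero, so the equation is parabolic.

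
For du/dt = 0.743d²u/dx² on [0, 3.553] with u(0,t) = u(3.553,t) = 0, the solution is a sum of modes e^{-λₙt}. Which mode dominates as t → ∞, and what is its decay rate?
Eigenvalues: λₙ = 0.743n²π²/3.553².
First three modes:
  n=1: λ₁ = 0.743π²/3.553² ≈ 0.581
  n=2: λ₂ = 2.972π²/3.553² ≈ 2.324 (4× faster decay)
  n=3: λ₃ = 6.687π²/3.553² ≈ 5.228 (9× faster decay)
As t → ∞, higher modes decay exponentially faster. The n=1 mode dominates: u ~ c₁ sin(πx/3.553) e^{-λ₁t}.
Decay rate: λ₁ = 0.743π²/3.553² ≈ 0.581.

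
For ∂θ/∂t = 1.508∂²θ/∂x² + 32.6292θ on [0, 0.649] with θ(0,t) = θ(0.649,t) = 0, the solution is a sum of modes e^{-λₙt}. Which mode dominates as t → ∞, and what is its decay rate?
Eigenvalues: λₙ = 1.508n²π²/0.649² - 32.6292.
First three modes:
  n=1: λ₁ = 1.508π²/0.649² - 32.6292 ≈ 2.706
  n=2: λ₂ = 6.032π²/0.649² - 32.6292 ≈ 108.713
  n=3: λ₃ = 13.572π²/0.649² - 32.6292 ≈ 285.391
Since 1.508π²/0.649² ≈ 35.336 > 32.6292, all λₙ > 0.
The n=1 mode decays slowest → dominates as t → ∞.
Asymptotic: θ ~ c₁ sin(πx/0.649) e^{-λ₁t} with decay rate λ₁ ≈ 2.706.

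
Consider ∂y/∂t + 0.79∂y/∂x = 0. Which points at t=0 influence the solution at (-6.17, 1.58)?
A single point: x = -7.4182. The characteristic through (-6.17, 1.58) is x - 0.79t = const, so x = -6.17 - 0.79·1.58 = -7.4182.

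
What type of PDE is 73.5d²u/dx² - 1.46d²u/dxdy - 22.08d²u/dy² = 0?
With A = 73.5, B = -1.46, C = -22.08, the discriminant is 6493.6516. This is a hyperbolic PDE.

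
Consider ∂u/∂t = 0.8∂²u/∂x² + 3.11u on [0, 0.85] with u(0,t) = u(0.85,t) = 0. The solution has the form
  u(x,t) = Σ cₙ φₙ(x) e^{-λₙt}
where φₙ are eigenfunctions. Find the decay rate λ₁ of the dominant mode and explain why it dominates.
Eigenvalues: λₙ = 0.8n²π²/0.85² - 3.11.
First three modes:
  n=1: λ₁ = 0.8π²/0.85² - 3.11 ≈ 7.818
  n=2: λ₂ = 3.2π²/0.85² - 3.11 ≈ 40.603
  n=3: λ₃ = 7.2π²/0.85² - 3.11 ≈ 95.245
Since 0.8π²/0.85² ≈ 10.928 > 3.11, all λₙ > 0.
The n=1 mode decays slowest → dominates as t → ∞.
Asymptotic: u ~ c₁ sin(πx/0.85) e^{-λ₁t} with decay rate λ₁ ≈ 7.818.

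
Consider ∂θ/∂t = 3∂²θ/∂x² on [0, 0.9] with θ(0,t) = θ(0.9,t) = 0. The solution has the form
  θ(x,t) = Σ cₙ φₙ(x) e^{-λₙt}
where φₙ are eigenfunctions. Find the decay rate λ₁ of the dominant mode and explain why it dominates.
Eigenvalues: λₙ = 3n²π²/0.9².
First three modes:
  n=1: λ₁ = 3π²/0.9² ≈ 36.554
  n=2: λ₂ = 12π²/0.9² ≈ 146.216 (4× faster decay)
  n=3: λ₃ = 27π²/0.9² ≈ 328.987 (9× faster decay)
As t → ∞, higher modes decay exponentially faster. The n=1 mode dominates: θ ~ c₁ sin(πx/0.9) e^{-λ₁t}.
Decay rate: λ₁ = 3π²/0.9² ≈ 36.554.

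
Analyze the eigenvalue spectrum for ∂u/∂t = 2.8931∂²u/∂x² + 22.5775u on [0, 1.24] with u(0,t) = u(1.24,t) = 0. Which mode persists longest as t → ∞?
Eigenvalues: λₙ = 2.8931n²π²/1.24² - 22.5775.
First three modes:
  n=1: λ₁ = 2.8931π²/1.24² - 22.5775 ≈ -4.007
  n=2: λ₂ = 11.5724π²/1.24² - 22.5775 ≈ 51.704
  n=3: λ₃ = 26.0379π²/1.24² - 22.5775 ≈ 144.556
Since 2.8931π²/1.24² ≈ 18.57 < 22.5775, λ₁ < 0.
The n=1 mode grows fastest (−λₙ is largest for n=1) → dominates.
Asymptotic: u ~ c₁ sin(πx/1.24) e^{4.007t} (exponential growth at rate −λ₁ ≈ 4.007).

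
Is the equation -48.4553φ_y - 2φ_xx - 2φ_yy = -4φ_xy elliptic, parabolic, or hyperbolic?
Rewriting in standard form: -2φ_xx + 4φ_xy - 2φ_yy - 48.4553φ_y = 0. Computing B² - 4AC with A = -2, B = 4, C = -2: discriminant = 0 (zero). Answer: parabolic.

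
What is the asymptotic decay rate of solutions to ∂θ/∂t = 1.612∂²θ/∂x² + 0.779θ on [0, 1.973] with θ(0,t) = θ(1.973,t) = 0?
Eigenvalues: λₙ = 1.612n²π²/1.973² - 0.779.
First three modes:
  n=1: λ₁ = 1.612π²/1.973² - 0.779 ≈ 3.308
  n=2: λ₂ = 6.448π²/1.973² - 0.779 ≈ 15.569
  n=3: λ₃ = 14.508π²/1.973² - 0.779 ≈ 36.005
Since 1.612π²/1.973² ≈ 4.087 > 0.779, all λₙ > 0.
The n=1 mode decays slowest → dominates as t → ∞.
Asymptotic: θ ~ c₁ sin(πx/1.973) e^{-λ₁t} with decay rate λ₁ ≈ 3.308.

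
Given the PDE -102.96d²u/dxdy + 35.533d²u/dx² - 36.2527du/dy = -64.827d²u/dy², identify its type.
Rewriting in standard form: 35.533d²u/dx² - 102.96d²u/dxdy + 64.827d²u/dy² - 36.2527du/dy = 0. The second-order coefficients are A = 35.533, B = -102.96, C = 64.827. Since B² - 4AC = 1386.770436 > 0, this is a hyperbolic PDE.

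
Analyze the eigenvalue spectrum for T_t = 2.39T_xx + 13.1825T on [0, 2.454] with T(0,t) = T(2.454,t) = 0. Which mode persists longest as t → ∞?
Eigenvalues: λₙ = 2.39n²π²/2.454² - 13.1825.
First three modes:
  n=1: λ₁ = 2.39π²/2.454² - 13.1825 ≈ -9.266
  n=2: λ₂ = 9.56π²/2.454² - 13.1825 ≈ 2.485
  n=3: λ₃ = 21.51π²/2.454² - 13.1825 ≈ 22.07
Since 2.39π²/2.454² ≈ 3.917 < 13.1825, λ₁ < 0.
The n=1 mode grows fastest (−λₙ is largest for n=1) → dominates.
Asymptotic: T ~ c₁ sin(πx/2.454) e^{9.266t} (exponential growth at rate −λ₁ ≈ 9.266).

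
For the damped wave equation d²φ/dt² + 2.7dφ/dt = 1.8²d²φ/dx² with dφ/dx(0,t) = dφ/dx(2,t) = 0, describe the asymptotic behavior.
φ → constant (steady state). Damping (γ=2.7) dissipates the nonconstant modes; with Neumann BCs the spatial average obeys M''+γM'=0 and tends to a finite limit.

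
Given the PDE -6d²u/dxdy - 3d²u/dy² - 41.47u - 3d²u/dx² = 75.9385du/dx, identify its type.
Rewriting in standard form: -3d²u/dx² - 6d²u/dxdy - 3d²u/dy² - 75.9385du/dx - 41.47u = 0. The second-order coefficients are A = -3, B = -6, C = -3. Since B² - 4AC = 0 = 0, this is a parabolic PDE.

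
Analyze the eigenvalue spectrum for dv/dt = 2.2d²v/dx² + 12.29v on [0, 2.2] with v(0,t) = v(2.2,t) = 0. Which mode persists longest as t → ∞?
Eigenvalues: λₙ = 2.2n²π²/2.2² - 12.29.
First three modes:
  n=1: λ₁ = 2.2π²/2.2² - 12.29 ≈ -7.804
  n=2: λ₂ = 8.8π²/2.2² - 12.29 ≈ 5.655
  n=3: λ₃ = 19.8π²/2.2² - 12.29 ≈ 28.086
Since 2.2π²/2.2² ≈ 4.486 < 12.29, λ₁ < 0.
The n=1 mode grows fastest (−λₙ is largest for n=1) → dominates.
Asymptotic: v ~ c₁ sin(πx/2.2) e^{7.804t} (exponential growth at rate −λ₁ ≈ 7.804).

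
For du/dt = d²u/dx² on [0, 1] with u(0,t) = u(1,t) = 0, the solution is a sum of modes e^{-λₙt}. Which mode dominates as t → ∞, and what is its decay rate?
Eigenvalues: λₙ = n²π².
First three modes:
  n=1: λ₁ = π² ≈ 9.87
  n=2: λ₂ = 4π² ≈ 39.478 (4× faster decay)
  n=3: λ₃ = 9π² ≈ 88.826 (9× faster decay)
As t → ∞, higher modes decay exponentially faster. The n=1 mode dominates: u ~ c₁ sin(πx) e^{-λ₁t}.
Decay rate: λ₁ = π² ≈ 9.87.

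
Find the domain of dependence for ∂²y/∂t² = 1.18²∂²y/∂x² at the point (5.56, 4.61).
Domain of dependence: [0.1202, 10.9998]. Signals travel at speed 1.18, so data within |x - 5.56| ≤ 1.18·4.61 = 5.4398 can reach the point.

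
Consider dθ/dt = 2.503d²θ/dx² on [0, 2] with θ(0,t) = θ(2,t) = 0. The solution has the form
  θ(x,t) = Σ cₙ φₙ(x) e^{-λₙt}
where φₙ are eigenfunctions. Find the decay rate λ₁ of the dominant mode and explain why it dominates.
Eigenvalues: λₙ = 2.503n²π²/2².
First three modes:
  n=1: λ₁ = 2.503π²/2² ≈ 6.176
  n=2: λ₂ = 10.012π²/2² ≈ 24.704 (4× faster decay)
  n=3: λ₃ = 22.527π²/2² ≈ 55.583 (9× faster decay)
As t → ∞, higher modes decay exponentially faster. The n=1 mode dominates: θ ~ c₁ sin(πx/2) e^{-λ₁t}.
Decay rate: λ₁ = 2.503π²/2² ≈ 6.176.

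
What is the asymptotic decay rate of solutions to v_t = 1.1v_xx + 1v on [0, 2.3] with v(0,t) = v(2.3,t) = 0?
Eigenvalues: λₙ = 1.1n²π²/2.3² - 1.
First three modes:
  n=1: λ₁ = 1.1π²/2.3² - 1 ≈ 1.052
  n=2: λ₂ = 4.4π²/2.3² - 1 ≈ 7.209
  n=3: λ₃ = 9.9π²/2.3² - 1 ≈ 17.471
Since 1.1π²/2.3² ≈ 2.052 > 1, all λₙ > 0.
The n=1 mode decays slowest → dominates as t → ∞.
Asymptotic: v ~ c₁ sin(πx/2.3) e^{-λ₁t} with decay rate λ₁ ≈ 1.052.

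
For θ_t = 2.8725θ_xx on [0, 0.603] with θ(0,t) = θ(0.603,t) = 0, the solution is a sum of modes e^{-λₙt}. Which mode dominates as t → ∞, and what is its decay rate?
Eigenvalues: λₙ = 2.8725n²π²/0.603².
First three modes:
  n=1: λ₁ = 2.8725π²/0.603² ≈ 77.97
  n=2: λ₂ = 11.49π²/0.603² ≈ 311.878 (4× faster decay)
  n=3: λ₃ = 25.8525π²/0.603² ≈ 701.726 (9× faster decay)
As t → ∞, higher modes decay exponentially faster. The n=1 mode dominates: θ ~ c₁ sin(πx/0.603) e^{-λ₁t}.
Decay rate: λ₁ = 2.8725π²/0.603² ≈ 77.97.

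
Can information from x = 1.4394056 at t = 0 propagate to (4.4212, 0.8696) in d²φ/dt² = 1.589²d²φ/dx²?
No. The domain of dependence is [3.0394056, 5.8029944], and 1.4394056 is outside this interval.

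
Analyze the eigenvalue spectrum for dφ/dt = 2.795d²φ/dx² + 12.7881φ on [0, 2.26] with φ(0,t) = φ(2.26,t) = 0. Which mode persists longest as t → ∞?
Eigenvalues: λₙ = 2.795n²π²/2.26² - 12.7881.
First three modes:
  n=1: λ₁ = 2.795π²/2.26² - 12.7881 ≈ -7.387
  n=2: λ₂ = 11.18π²/2.26² - 12.7881 ≈ 8.815
  n=3: λ₃ = 25.155π²/2.26² - 12.7881 ≈ 35.82
Since 2.795π²/2.26² ≈ 5.401 < 12.7881, λ₁ < 0.
The n=1 mode grows fastest (−λₙ is largest for n=1) → dominates.
Asymptotic: φ ~ c₁ sin(πx/2.26) e^{7.387t} (exponential growth at rate −λ₁ ≈ 7.387).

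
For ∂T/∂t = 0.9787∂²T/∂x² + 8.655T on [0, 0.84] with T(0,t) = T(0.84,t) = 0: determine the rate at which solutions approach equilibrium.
Eigenvalues: λₙ = 0.9787n²π²/0.84² - 8.655.
First three modes:
  n=1: λ₁ = 0.9787π²/0.84² - 8.655 ≈ 5.035
  n=2: λ₂ = 3.9148π²/0.84² - 8.655 ≈ 46.103
  n=3: λ₃ = 8.8083π²/0.84² - 8.655 ≈ 114.551
Since 0.9787π²/0.84² ≈ 13.69 > 8.655, all λₙ > 0.
The n=1 mode decays slowest → dominates as t → ∞.
Asymptotic: T ~ c₁ sin(πx/0.84) e^{-λ₁t} with decay rate λ₁ ≈ 5.035.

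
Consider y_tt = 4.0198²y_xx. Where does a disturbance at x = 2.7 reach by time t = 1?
Domain of influence: [-1.3198, 6.7198]. Data at x = 2.7 spreads outward at speed 4.0198.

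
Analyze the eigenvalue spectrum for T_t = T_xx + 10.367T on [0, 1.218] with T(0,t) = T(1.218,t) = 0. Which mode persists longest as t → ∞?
Eigenvalues: λₙ = n²π²/1.218² - 10.367.
First three modes:
  n=1: λ₁ = π²/1.218² - 10.367 ≈ -3.714
  n=2: λ₂ = 4π²/1.218² - 10.367 ≈ 16.244
  n=3: λ₃ = 9π²/1.218² - 10.367 ≈ 49.508
Since π²/1.218² ≈ 6.653 < 10.367, λ₁ < 0.
The n=1 mode grows fastest (−λₙ is largest for n=1) → dominates.
Asymptotic: T ~ c₁ sin(πx/1.218) e^{3.714t} (exponential growth at rate −λ₁ ≈ 3.714).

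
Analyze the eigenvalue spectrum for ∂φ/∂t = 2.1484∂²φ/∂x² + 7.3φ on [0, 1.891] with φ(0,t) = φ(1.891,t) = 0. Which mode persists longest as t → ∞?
Eigenvalues: λₙ = 2.1484n²π²/1.891² - 7.3.
First three modes:
  n=1: λ₁ = 2.1484π²/1.891² - 7.3 ≈ -1.37
  n=2: λ₂ = 8.5936π²/1.891² - 7.3 ≈ 16.419
  n=3: λ₃ = 19.3356π²/1.891² - 7.3 ≈ 46.067
Since 2.1484π²/1.891² ≈ 5.93 < 7.3, λ₁ < 0.
The n=1 mode grows fastest (−λₙ is largest for n=1) → dominates.
Asymptotic: φ ~ c₁ sin(πx/1.891) e^{1.37t} (exponential growth at rate −λ₁ ≈ 1.37).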